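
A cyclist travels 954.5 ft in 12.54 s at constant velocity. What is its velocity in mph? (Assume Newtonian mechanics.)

d = 954.5 ft × 0.3048 = 290.932 m
v = d / t = 290.932 / 12.54 = 23.2003 m/s
v = 23.2003 m/s / 0.44704 = 51.9 mph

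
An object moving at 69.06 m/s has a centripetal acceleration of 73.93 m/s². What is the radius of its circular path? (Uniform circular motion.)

r = v²/a_c = 69.06²/73.93 = 64.51 m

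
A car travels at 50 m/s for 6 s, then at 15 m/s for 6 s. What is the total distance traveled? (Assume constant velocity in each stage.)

d₁ = v₁t₁ = 50 × 6 = 300 m
d₂ = v₂t₂ = 15 × 6 = 90 m
d_total = 300 + 90 = 390 m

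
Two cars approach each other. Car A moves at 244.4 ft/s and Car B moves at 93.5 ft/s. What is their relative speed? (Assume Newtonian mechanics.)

v_rel = v_A + v_B = 244.4 + 93.5 = 337.9 ft/s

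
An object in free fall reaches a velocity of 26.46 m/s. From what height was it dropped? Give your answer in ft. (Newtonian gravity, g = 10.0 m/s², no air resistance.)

h = v² / (2g) = 26.46² / (2 × 10.0) = 35.0066 m
h = 35.0066 m / 0.3048 = 114.9 ft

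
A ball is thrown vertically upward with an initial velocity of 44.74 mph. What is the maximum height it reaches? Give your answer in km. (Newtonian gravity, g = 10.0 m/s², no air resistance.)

v₀ = 44.74 mph × 0.44704 = 20.0006 m/s
h_max = v₀² / (2g) = 20.0006² / (2 × 10.0) = 400.024 / 20.0 = 20.0012 m
h_max = 20.0012 m / 1000.0 = 0.02 km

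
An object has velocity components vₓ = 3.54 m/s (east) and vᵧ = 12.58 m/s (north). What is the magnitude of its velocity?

|v| = √(vₓ² + vᵧ²) = √(3.54² + 12.58²) = √(170.788) = 13.07 m/s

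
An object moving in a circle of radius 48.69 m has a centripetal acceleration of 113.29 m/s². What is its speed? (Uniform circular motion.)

v = √(a_c × r) = √(113.29 × 48.69) = 74.27 m/s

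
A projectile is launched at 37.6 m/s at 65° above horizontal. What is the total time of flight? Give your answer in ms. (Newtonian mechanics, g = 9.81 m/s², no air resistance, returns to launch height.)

T = 2 × v₀ × sin(θ) / g = 2 × 37.6 × sin(65°) / 9.81 = 2 × 37.6 × 0.906308 / 9.81 = 6.94744 s
T = 6.94744 s / 0.001 = 6947 ms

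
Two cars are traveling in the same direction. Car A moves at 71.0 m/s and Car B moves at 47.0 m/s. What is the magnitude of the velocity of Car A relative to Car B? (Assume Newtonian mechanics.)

v_rel = |v_A - v_B| = |71.0 - 47.0| = 24.0 m/s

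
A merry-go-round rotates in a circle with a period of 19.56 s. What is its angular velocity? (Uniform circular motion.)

ω = 2π/T = 2π/19.56 = 0.3212 rad/s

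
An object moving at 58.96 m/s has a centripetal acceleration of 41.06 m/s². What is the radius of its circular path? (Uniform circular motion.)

r = v²/a_c = 58.96²/41.06 = 84.66 m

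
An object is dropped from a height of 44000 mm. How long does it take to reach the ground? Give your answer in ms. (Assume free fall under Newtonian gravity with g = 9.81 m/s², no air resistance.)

h = 44000 mm × 0.001 = 44.0 m
t = √(2h/g) = √(2 × 44.0 / 9.81) = 2.99507 s
t = 2.99507 s / 0.001 = 2995 ms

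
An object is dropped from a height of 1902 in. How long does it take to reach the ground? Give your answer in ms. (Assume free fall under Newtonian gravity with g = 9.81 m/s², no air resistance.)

h = 1902 in × 0.0254 = 48.3108 m
t = √(2h/g) = √(2 × 48.3108 / 9.81) = 3.13836 s
t = 3.13836 s / 0.001 = 3138 ms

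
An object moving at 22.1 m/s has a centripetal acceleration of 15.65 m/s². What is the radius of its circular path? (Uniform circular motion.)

r = v²/a_c = 22.1²/15.65 = 31.21 m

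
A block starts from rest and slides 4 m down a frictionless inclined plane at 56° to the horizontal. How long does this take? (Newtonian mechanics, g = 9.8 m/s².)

a = g sin(θ) = 9.8 × sin(56°) = 8.1246 m/s²
t = √(2d/a) = √(2 × 4 / 8.1246) = 0.99 s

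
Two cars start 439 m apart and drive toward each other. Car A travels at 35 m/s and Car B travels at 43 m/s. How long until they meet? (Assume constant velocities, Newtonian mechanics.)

Combined speed: v_combined = 35 + 43 = 78 m/s
Time to meet: t = d/v_combined = 439/78 = 5.63 s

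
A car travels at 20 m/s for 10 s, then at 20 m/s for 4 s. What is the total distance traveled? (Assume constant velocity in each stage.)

d₁ = v₁t₁ = 20 × 10 = 200 m
d₂ = v₂t₂ = 20 × 4 = 80 m
d_total = 200 + 80 = 280 m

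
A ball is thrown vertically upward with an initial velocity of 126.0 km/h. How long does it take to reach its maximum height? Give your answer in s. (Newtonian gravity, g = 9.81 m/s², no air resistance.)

v₀ = 126.0 km/h × 0.2777777777777778 = 35.0 m/s
t_up = v₀ / g = 35.0 / 9.81 = 3.568 s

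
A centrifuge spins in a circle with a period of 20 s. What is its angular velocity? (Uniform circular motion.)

ω = 2π/T = 2π/20 = 0.3142 rad/s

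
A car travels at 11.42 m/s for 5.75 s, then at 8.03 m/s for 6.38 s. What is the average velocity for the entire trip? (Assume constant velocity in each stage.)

d₁ = v₁t₁ = 11.42 × 5.75 = 65.665 m
d₂ = v₂t₂ = 8.03 × 6.38 = 51.2314 m
d_total = 116.8964 m, t_total = 12.13 s
v_avg = d_total/t_total = 116.8964/12.13 = 9.64 m/s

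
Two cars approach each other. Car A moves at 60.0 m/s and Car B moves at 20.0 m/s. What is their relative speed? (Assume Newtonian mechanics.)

v_rel = v_A + v_B = 60.0 + 20.0 = 80.0 m/s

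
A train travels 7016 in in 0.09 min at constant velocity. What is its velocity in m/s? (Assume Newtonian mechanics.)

d = 7016 in × 0.0254 = 178.206 m
t = 0.09 min × 60.0 = 5.4 s
v = d / t = 178.206 / 5.4 = 33.0 m/s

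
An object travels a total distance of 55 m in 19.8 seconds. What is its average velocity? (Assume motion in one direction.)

v_avg = Δd / Δt = 55 / 19.8 = 2.78 m/s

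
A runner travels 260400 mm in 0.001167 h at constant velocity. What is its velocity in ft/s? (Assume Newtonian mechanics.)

d = 260400 mm × 0.001 = 260.4 m
t = 0.001167 h × 3600.0 = 4.2012 s
v = d / t = 260.4 / 4.2012 = 61.9823 m/s
v = 61.9823 m/s / 0.3048 = 203.4 ft/s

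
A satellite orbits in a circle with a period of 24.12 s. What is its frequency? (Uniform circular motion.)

f = 1/T = 1/24.12 = 0.0415 Hz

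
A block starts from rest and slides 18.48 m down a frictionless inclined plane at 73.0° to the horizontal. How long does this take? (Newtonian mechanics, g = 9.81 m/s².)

a = g sin(θ) = 9.81 × sin(73.0°) = 9.3813 m/s²
t = √(2d/a) = √(2 × 18.48 / 9.3813) = 1.98 s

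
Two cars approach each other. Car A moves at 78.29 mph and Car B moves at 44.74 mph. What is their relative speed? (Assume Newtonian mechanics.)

v_rel = v_A + v_B = 78.29 + 44.74 = 123.03 mph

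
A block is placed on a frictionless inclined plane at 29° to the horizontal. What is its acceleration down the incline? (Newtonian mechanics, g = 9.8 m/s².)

a = g sin(θ) = 9.8 × sin(29°) = 9.8 × 0.4848 = 4.75 m/s²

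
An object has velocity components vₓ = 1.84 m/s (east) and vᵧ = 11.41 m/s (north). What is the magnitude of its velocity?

|v| = √(vₓ² + vᵧ²) = √(1.84² + 11.41²) = √(133.5737) = 11.56 m/s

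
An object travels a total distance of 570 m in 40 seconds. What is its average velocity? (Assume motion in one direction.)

v_avg = Δd / Δt = 570 / 40 = 14.25 m/s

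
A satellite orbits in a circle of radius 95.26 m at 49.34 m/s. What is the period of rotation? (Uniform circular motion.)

T = 2πr/v = 2π×95.26/49.34 = 12.13 s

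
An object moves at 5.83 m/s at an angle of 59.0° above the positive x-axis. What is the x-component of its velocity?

vₓ = v cos(θ) = 5.83 × cos(59.0°) = 3.0 m/s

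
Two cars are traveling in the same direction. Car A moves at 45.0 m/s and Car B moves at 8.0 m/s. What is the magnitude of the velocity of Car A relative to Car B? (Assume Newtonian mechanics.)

v_rel = |v_A - v_B| = |45.0 - 8.0| = 37.0 m/s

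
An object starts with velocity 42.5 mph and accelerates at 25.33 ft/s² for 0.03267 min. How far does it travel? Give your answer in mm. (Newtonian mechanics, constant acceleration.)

v₀ = 42.5 mph × 0.44704 = 18.9992 m/s
a = 25.33 ft/s² × 0.3048 = 7.72058 m/s²
t = 0.03267 min × 60.0 = 1.9602 s
d = v₀ × t + ½ × a × t² = 18.9992 × 1.9602 + 0.5 × 7.72058 × 1.9602² = 52.0749 m
d = 52.0749 m / 0.001 = 52070 mm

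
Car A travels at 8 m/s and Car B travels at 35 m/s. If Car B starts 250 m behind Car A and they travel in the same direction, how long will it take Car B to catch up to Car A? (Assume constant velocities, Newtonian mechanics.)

Relative speed: v_rel = 35 - 8 = 27 m/s
Time to catch: t = d₀/v_rel = 250/27 = 9.26 s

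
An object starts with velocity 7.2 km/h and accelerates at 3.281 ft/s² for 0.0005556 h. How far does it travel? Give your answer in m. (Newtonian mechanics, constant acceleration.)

v₀ = 7.2 km/h × 0.2777777777777778 = 2.0 m/s
a = 3.281 ft/s² × 0.3048 = 1.00005 m/s²
t = 0.0005556 h × 3600.0 = 2.00016 s
d = v₀ × t + ½ × a × t² = 2.0 × 2.00016 + 0.5 × 1.00005 × 2.00016² = 6.001 m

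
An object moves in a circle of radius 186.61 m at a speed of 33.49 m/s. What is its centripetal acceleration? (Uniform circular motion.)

a_c = v²/r = 33.49²/186.61 = 1121.5801/186.61 = 6.01 m/s²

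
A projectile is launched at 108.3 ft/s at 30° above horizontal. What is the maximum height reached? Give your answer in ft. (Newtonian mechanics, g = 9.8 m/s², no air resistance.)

v₀ = 108.3 ft/s × 0.3048 = 33.0098 m/s
H = v₀² × sin²(θ) / (2g) = 33.0098² × sin(30°)² / (2 × 9.8) = 1089.65 × 0.25 / 19.6 = 13.8986 m
H = 13.8986 m / 0.3048 = 45.6 ft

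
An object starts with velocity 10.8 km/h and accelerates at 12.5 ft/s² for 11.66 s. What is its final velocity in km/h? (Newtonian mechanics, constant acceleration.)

v₀ = 10.8 km/h × 0.2777777777777778 = 3.0 m/s
a = 12.5 ft/s² × 0.3048 = 3.81 m/s²
v = v₀ + a × t = 3.0 + 3.81 × 11.66 = 47.4246 m/s
v = 47.4246 m/s / 0.2777777777777778 = 170.7 km/h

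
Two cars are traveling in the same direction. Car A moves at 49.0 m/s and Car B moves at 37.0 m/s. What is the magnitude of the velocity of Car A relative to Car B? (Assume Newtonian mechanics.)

v_rel = |v_A - v_B| = |49.0 - 37.0| = 12.0 m/s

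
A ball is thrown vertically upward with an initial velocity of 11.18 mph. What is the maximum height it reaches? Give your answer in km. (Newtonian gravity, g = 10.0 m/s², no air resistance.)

v₀ = 11.18 mph × 0.44704 = 4.99791 m/s
h_max = v₀² / (2g) = 4.99791² / (2 × 10.0) = 24.9791 / 20.0 = 1.24896 m
h_max = 1.24896 m / 1000.0 = 0.001249 km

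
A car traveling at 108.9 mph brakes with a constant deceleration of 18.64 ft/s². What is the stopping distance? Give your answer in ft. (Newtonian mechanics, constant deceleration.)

v₀ = 108.9 mph × 0.44704 = 48.6827 m/s
a = 18.64 ft/s² × 0.3048 = 5.68147 m/s²
d = v₀² / (2a) = 48.6827² / (2 × 5.68147) = 2370.01 / 11.3629 = 208.574 m
d = 208.574 m / 0.3048 = 684.3 ft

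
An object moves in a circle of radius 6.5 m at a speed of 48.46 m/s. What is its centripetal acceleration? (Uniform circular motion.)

a_c = v²/r = 48.46²/6.5 = 2348.3716/6.5 = 361.29 m/s²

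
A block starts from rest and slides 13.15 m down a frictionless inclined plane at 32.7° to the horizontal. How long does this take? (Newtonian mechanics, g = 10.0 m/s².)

a = g sin(θ) = 10.0 × sin(32.7°) = 5.4024 m/s²
t = √(2d/a) = √(2 × 13.15 / 5.4024) = 2.21 s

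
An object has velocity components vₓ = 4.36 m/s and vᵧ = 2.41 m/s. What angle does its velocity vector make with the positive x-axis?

θ = arctan(vᵧ/vₓ) = arctan(2.41/4.36) = 28.93°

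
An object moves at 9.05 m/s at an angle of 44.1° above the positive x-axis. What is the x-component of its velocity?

vₓ = v cos(θ) = 9.05 × cos(44.1°) = 6.5 m/s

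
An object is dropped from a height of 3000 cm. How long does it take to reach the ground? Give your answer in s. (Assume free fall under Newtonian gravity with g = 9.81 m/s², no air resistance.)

h = 3000 cm × 0.01 = 30.0 m
t = √(2h/g) = √(2 × 30.0 / 9.81) = 2.473 s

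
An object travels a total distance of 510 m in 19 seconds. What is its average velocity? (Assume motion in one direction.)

v_avg = Δd / Δt = 510 / 19 = 26.84 m/s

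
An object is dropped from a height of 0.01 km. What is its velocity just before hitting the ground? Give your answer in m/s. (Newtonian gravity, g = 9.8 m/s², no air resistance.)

h = 0.01 km × 1000.0 = 10.0 m
v = √(2gh) = √(2 × 9.8 × 10.0) = 14.0 m/s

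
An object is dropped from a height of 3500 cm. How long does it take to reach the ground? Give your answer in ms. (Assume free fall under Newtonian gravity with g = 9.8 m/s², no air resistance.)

h = 3500 cm × 0.01 = 35.0 m
t = √(2h/g) = √(2 × 35.0 / 9.8) = 2.67261 s
t = 2.67261 s / 0.001 = 2673 ms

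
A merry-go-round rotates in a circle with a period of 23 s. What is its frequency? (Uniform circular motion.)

f = 1/T = 1/23 = 0.0435 Hz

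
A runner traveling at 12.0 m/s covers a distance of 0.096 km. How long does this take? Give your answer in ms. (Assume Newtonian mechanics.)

d = 0.096 km × 1000.0 = 96.0 m
t = d / v = 96.0 / 12.0 = 8.0 s
t = 8.0 s / 0.001 = 8000 ms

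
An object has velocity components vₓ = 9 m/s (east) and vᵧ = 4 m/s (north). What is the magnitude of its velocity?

|v| = √(vₓ² + vᵧ²) = √(9² + 4²) = √(97) = 9.85 m/s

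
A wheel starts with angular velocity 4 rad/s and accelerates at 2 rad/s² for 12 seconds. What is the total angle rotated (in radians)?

θ = ω₀t + ½αt² = 4×12 + ½×2×12² = 192.0 rad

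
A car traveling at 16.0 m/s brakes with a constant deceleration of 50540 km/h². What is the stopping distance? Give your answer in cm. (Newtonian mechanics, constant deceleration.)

a = 50540 km/h² × 7.716049382716049e-05 = 3.89969 m/s²
d = v₀² / (2a) = 16.0² / (2 × 3.89969) = 256.0 / 7.79938 = 32.8231 m
d = 32.8231 m / 0.01 = 3282 cm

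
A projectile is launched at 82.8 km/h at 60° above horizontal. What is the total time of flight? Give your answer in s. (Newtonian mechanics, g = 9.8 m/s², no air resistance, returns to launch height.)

v₀ = 82.8 km/h × 0.2777777777777778 = 23.0 m/s
T = 2 × v₀ × sin(θ) / g = 2 × 23.0 × sin(60°) / 9.8 = 2 × 23.0 × 0.866025 / 9.8 = 4.065 s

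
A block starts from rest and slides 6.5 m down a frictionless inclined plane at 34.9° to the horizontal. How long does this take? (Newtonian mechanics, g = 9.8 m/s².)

a = g sin(θ) = 9.8 × sin(34.9°) = 5.607 m/s²
t = √(2d/a) = √(2 × 6.5 / 5.607) = 1.52 s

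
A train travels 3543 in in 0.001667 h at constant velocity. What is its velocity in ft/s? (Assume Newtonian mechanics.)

d = 3543 in × 0.0254 = 89.9922 m
t = 0.001667 h × 3600.0 = 6.0012 s
v = d / t = 89.9922 / 6.0012 = 14.9957 m/s
v = 14.9957 m/s / 0.3048 = 49.2 ft/s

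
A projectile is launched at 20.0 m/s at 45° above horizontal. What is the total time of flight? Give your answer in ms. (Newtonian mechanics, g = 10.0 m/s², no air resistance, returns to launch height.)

T = 2 × v₀ × sin(θ) / g = 2 × 20.0 × sin(45°) / 10.0 = 2 × 20.0 × 0.707107 / 10.0 = 2.82843 s
T = 2.82843 s / 0.001 = 2828 ms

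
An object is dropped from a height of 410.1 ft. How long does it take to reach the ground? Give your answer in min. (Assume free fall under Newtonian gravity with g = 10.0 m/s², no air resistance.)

h = 410.1 ft × 0.3048 = 124.998 m
t = √(2h/g) = √(2 × 124.998 / 10.0) = 4.99996 s
t = 4.99996 s / 60.0 = 0.08333 min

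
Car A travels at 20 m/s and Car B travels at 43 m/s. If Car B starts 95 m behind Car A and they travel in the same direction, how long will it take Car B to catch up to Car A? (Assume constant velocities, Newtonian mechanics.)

Relative speed: v_rel = 43 - 20 = 23 m/s
Time to catch: t = d₀/v_rel = 95/23 = 4.13 s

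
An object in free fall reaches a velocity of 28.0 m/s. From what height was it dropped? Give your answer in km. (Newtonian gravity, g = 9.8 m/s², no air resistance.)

h = v² / (2g) = 28.0² / (2 × 9.8) = 40.0 m
h = 40.0 m / 1000.0 = 0.04 km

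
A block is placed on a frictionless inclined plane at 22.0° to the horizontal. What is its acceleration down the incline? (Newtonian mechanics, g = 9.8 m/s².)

a = g sin(θ) = 9.8 × sin(22.0°) = 9.8 × 0.3746 = 3.67 m/s²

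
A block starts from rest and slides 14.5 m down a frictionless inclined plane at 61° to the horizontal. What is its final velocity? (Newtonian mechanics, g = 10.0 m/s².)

a = g sin(θ) = 10.0 × sin(61°) = 8.7462 m/s²
v = √(2ad) = √(2 × 8.7462 × 14.5) = 15.93 m/s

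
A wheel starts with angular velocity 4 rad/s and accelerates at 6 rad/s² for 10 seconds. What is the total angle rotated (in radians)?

θ = ω₀t + ½αt² = 4×10 + ½×6×10² = 340.0 rad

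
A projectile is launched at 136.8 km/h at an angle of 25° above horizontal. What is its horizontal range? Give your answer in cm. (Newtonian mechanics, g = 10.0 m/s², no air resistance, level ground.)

v₀ = 136.8 km/h × 0.2777777777777778 = 38.0 m/s
R = v₀² × sin(2θ) / g = 38.0² × sin(2 × 25°) / 10.0 = 1444.0 × 0.766044 / 10.0 = 110.617 m
R = 110.617 m / 0.01 = 11060 cm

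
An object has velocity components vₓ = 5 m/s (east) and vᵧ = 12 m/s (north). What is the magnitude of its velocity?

|v| = √(vₓ² + vᵧ²) = √(5² + 12²) = √(169) = 13.0 m/s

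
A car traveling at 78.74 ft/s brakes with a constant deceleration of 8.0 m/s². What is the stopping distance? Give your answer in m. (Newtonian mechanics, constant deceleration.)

v₀ = 78.74 ft/s × 0.3048 = 24.0 m/s
d = v₀² / (2a) = 24.0² / (2 × 8.0) = 576.0 / 16.0 = 36.0 m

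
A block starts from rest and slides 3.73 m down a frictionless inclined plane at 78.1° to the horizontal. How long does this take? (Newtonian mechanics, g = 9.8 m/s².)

a = g sin(θ) = 9.8 × sin(78.1°) = 9.5894 m/s²
t = √(2d/a) = √(2 × 3.73 / 9.5894) = 0.88 s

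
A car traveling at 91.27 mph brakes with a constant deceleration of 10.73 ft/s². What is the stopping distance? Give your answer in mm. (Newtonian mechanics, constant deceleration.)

v₀ = 91.27 mph × 0.44704 = 40.8013 m/s
a = 10.73 ft/s² × 0.3048 = 3.2705 m/s²
d = v₀² / (2a) = 40.8013² / (2 × 3.2705) = 1664.75 / 6.541 = 254.51 m
d = 254.51 m / 0.001 = 254500 mm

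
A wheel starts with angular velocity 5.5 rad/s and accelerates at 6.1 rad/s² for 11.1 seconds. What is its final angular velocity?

ω = ω₀ + αt = 5.5 + 6.1 × 11.1 = 73.21 rad/s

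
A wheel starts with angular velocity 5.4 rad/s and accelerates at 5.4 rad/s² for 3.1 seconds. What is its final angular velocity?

ω = ω₀ + αt = 5.4 + 5.4 × 3.1 = 22.14 rad/s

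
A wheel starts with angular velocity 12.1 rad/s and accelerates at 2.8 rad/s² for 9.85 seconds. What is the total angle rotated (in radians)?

θ = ω₀t + ½αt² = 12.1×9.85 + ½×2.8×9.85² = 255.02 rad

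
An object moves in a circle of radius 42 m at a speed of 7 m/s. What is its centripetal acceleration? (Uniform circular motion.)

a_c = v²/r = 7²/42 = 49/42 = 1.17 m/s²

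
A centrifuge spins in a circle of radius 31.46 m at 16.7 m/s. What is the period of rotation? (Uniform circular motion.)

T = 2πr/v = 2π×31.46/16.7 = 11.84 s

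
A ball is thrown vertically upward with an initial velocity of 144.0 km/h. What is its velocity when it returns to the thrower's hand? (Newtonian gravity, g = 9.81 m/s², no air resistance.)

By conservation of energy (no air resistance), the ball returns to the throw height with the same speed as launch, but directed downward.
|v_ground| = v₀ = 144.0 km/h
v_ground = 144.0 km/h (downward)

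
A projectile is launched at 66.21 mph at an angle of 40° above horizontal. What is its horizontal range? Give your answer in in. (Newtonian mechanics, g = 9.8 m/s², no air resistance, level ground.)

v₀ = 66.21 mph × 0.44704 = 29.5985 m/s
R = v₀² × sin(2θ) / g = 29.5985² × sin(2 × 40°) / 9.8 = 876.071 × 0.984808 / 9.8 = 88.0369 m
R = 88.0369 m / 0.0254 = 3466 in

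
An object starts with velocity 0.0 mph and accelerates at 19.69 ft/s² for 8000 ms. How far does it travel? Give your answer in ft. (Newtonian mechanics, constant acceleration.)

v₀ = 0.0 mph × 0.44704 = 0.0 m/s
a = 19.69 ft/s² × 0.3048 = 6.00151 m/s²
t = 8000 ms × 0.001 = 8.0 s
d = v₀ × t + ½ × a × t² = 0.0 × 8.0 + 0.5 × 6.00151 × 8.0² = 192.048 m
d = 192.048 m / 0.3048 = 630.1 ft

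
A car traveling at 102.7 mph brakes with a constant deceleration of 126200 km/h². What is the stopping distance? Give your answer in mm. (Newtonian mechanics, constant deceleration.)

v₀ = 102.7 mph × 0.44704 = 45.911 m/s
a = 126200 km/h² × 7.716049382716049e-05 = 9.73765 m/s²
d = v₀² / (2a) = 45.911² / (2 × 9.73765) = 2107.82 / 19.4753 = 108.23 m
d = 108.23 m / 0.001 = 108200 mm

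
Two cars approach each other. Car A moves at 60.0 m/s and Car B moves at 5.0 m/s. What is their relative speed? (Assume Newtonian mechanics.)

v_rel = v_A + v_B = 60.0 + 5.0 = 65.0 m/s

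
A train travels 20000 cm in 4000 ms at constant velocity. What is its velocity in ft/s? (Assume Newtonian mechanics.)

d = 20000 cm × 0.01 = 200.0 m
t = 4000 ms × 0.001 = 4.0 s
v = d / t = 200.0 / 4.0 = 50.0 m/s
v = 50.0 m/s / 0.3048 = 164.0 ft/s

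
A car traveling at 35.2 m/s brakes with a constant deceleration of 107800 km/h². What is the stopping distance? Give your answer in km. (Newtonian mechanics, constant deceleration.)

a = 107800 km/h² × 7.716049382716049e-05 = 8.3179 m/s²
d = v₀² / (2a) = 35.2² / (2 × 8.3179) = 1239.04 / 16.6358 = 74.4803 m
d = 74.4803 m / 1000.0 = 0.07448 km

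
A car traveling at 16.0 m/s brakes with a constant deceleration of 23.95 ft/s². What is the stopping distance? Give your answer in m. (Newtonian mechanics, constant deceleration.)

a = 23.95 ft/s² × 0.3048 = 7.29996 m/s²
d = v₀² / (2a) = 16.0² / (2 × 7.29996) = 256.0 / 14.5999 = 17.53 m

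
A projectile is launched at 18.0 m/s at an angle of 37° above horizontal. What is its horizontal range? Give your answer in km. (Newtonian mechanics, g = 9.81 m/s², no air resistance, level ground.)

R = v₀² × sin(2θ) / g = 18.0² × sin(2 × 37°) / 9.81 = 324.0 × 0.961262 / 9.81 = 31.7481 m
R = 31.7481 m / 1000.0 = 0.03175 km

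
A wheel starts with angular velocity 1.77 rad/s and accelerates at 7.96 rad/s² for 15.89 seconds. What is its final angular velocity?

ω = ω₀ + αt = 1.77 + 7.96 × 15.89 = 128.25 rad/s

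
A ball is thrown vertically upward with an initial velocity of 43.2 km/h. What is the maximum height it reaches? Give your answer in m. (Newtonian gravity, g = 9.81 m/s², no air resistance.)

v₀ = 43.2 km/h × 0.2777777777777778 = 12.0 m/s
h_max = v₀² / (2g) = 12.0² / (2 × 9.81) = 144.0 / 19.62 = 7.339 m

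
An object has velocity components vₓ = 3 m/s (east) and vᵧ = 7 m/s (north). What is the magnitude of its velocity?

|v| = √(vₓ² + vᵧ²) = √(3² + 7²) = √(58) = 7.62 m/s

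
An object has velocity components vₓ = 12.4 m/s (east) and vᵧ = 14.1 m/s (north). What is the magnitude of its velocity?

|v| = √(vₓ² + vᵧ²) = √(12.4² + 14.1²) = √(352.57) = 18.78 m/s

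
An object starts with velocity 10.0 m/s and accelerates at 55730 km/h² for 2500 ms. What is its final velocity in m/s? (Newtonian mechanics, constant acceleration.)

a = 55730 km/h² × 7.716049382716049e-05 = 4.30015 m/s²
t = 2500 ms × 0.001 = 2.5 s
v = v₀ + a × t = 10.0 + 4.30015 × 2.5 = 20.75 m/s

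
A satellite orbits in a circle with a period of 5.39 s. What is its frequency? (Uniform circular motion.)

f = 1/T = 1/5.39 = 0.1855 Hz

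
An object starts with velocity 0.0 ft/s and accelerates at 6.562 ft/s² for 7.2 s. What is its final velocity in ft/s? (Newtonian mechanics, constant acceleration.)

v₀ = 0.0 ft/s × 0.3048 = 0.0 m/s
a = 6.562 ft/s² × 0.3048 = 2.0001 m/s²
v = v₀ + a × t = 0.0 + 2.0001 × 7.2 = 14.4007 m/s
v = 14.4007 m/s / 0.3048 = 47.25 ft/s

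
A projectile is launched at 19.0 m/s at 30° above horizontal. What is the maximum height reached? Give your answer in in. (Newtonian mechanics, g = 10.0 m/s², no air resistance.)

H = v₀² × sin²(θ) / (2g) = 19.0² × sin(30°)² / (2 × 10.0) = 361.0 × 0.25 / 20.0 = 4.5125 m
H = 4.5125 m / 0.0254 = 177.7 in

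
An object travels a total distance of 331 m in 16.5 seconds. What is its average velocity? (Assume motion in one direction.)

v_avg = Δd / Δt = 331 / 16.5 = 20.06 m/s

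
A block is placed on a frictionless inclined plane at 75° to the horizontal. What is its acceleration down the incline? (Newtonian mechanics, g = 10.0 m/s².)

a = g sin(θ) = 10.0 × sin(75°) = 10.0 × 0.9659 = 9.66 m/s²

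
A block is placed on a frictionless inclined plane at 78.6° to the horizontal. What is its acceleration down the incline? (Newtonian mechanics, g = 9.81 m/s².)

a = g sin(θ) = 9.81 × sin(78.6°) = 9.81 × 0.9803 = 9.62 m/s²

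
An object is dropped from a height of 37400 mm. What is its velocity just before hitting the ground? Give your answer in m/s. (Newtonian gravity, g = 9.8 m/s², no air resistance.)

h = 37400 mm × 0.001 = 37.4 m
v = √(2gh) = √(2 × 9.8 × 37.4) = 27.07 m/s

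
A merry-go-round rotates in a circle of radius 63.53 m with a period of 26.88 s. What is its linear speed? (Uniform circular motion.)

v = 2πr/T = 2π×63.53/26.88 = 14.85 m/s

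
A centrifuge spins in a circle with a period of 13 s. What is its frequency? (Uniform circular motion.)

f = 1/T = 1/13 = 0.0769 Hz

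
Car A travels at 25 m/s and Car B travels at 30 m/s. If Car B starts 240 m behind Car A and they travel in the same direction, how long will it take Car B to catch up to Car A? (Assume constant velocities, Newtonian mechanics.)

Relative speed: v_rel = 30 - 25 = 5 m/s
Time to catch: t = d₀/v_rel = 240/5 = 48.0 s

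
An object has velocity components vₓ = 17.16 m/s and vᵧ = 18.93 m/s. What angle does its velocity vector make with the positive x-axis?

θ = arctan(vᵧ/vₓ) = arctan(18.93/17.16) = 47.81°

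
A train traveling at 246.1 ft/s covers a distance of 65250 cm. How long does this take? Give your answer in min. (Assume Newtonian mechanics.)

d = 65250 cm × 0.01 = 652.5 m
v = 246.1 ft/s × 0.3048 = 75.0113 m/s
t = d / v = 652.5 / 75.0113 = 8.69869 s
t = 8.69869 s / 60.0 = 0.145 min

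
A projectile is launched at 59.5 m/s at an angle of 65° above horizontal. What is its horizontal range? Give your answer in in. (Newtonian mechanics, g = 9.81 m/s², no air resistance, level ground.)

R = v₀² × sin(2θ) / g = 59.5² × sin(2 × 65°) / 9.81 = 3540.25 × 0.766044 / 9.81 = 276.451 m
R = 276.451 m / 0.0254 = 10880 in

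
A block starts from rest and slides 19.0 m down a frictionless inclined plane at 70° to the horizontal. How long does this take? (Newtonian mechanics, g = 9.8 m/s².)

a = g sin(θ) = 9.8 × sin(70°) = 9.209 m/s²
t = √(2d/a) = √(2 × 19.0 / 9.209) = 2.03 s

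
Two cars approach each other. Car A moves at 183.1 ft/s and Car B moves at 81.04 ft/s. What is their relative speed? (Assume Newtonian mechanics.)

v_rel = v_A + v_B = 183.1 + 81.04 = 264.14 ft/s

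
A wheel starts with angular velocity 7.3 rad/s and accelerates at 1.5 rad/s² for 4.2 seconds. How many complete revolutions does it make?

θ = ω₀t + ½αt² = 7.3×4.2 + ½×1.5×4.2² = 43.89 rad
Total revolutions = θ/(2π) = 43.89/(2π) = 6.99
Complete revolutions = ⌊6.99⌋ = 6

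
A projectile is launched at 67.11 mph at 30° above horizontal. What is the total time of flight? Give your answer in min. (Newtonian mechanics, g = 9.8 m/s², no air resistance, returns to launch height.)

v₀ = 67.11 mph × 0.44704 = 30.0009 m/s
T = 2 × v₀ × sin(θ) / g = 2 × 30.0009 × sin(30°) / 9.8 = 2 × 30.0009 × 0.5 / 9.8 = 3.06132 s
T = 3.06132 s / 60.0 = 0.05102 min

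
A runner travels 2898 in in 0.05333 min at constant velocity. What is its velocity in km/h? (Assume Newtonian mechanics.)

d = 2898 in × 0.0254 = 73.6092 m
t = 0.05333 min × 60.0 = 3.1998 s
v = d / t = 73.6092 / 3.1998 = 23.0043 m/s
v = 23.0043 m/s / 0.2777777777777778 = 82.82 km/h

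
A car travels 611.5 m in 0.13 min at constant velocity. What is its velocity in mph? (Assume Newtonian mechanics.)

t = 0.13 min × 60.0 = 7.8 s
v = d / t = 611.5 / 7.8 = 78.3974 m/s
v = 78.3974 m/s / 0.44704 = 175.4 mph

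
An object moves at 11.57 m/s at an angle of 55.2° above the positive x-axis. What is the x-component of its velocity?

vₓ = v cos(θ) = 11.57 × cos(55.2°) = 6.6 m/s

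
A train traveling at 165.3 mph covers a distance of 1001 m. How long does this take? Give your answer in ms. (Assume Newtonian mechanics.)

v = 165.3 mph × 0.44704 = 73.8957 m/s
t = d / v = 1001 / 73.8957 = 13.5461 s
t = 13.5461 s / 0.001 = 13550 ms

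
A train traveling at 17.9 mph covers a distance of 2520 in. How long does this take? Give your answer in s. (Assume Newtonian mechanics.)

d = 2520 in × 0.0254 = 64.008 m
v = 17.9 mph × 0.44704 = 8.00202 m/s
t = d / v = 64.008 / 8.00202 = 7.999 s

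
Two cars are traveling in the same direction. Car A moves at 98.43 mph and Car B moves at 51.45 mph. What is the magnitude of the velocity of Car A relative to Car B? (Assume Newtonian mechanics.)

v_rel = |v_A - v_B| = |98.43 - 51.45| = 46.98 mph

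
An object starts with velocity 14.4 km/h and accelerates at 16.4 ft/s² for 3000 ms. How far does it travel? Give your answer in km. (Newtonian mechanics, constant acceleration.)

v₀ = 14.4 km/h × 0.2777777777777778 = 4.0 m/s
a = 16.4 ft/s² × 0.3048 = 4.99872 m/s²
t = 3000 ms × 0.001 = 3.0 s
d = v₀ × t + ½ × a × t² = 4.0 × 3.0 + 0.5 × 4.99872 × 3.0² = 34.4942 m
d = 34.4942 m / 1000.0 = 0.03449 km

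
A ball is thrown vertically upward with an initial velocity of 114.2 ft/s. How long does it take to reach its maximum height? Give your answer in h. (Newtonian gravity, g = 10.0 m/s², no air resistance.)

v₀ = 114.2 ft/s × 0.3048 = 34.8082 m/s
t_up = v₀ / g = 34.8082 / 10.0 = 3.48082 s
t_up = 3.48082 s / 3600.0 = 0.0009669 h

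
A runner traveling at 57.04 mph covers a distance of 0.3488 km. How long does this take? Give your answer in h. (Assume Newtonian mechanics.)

d = 0.3488 km × 1000.0 = 348.8 m
v = 57.04 mph × 0.44704 = 25.4992 m/s
t = d / v = 348.8 / 25.4992 = 13.6789 s
t = 13.6789 s / 3600.0 = 0.0038 h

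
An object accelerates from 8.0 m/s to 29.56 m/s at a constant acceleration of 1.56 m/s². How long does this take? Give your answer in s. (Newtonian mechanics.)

t = (v - v₀) / a = (29.56 - 8.0) / 1.56 = 13.82 s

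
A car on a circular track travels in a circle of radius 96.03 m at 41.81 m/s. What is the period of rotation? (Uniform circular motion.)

T = 2πr/v = 2π×96.03/41.81 = 14.43 s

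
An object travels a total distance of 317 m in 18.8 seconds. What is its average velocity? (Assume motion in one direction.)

v_avg = Δd / Δt = 317 / 18.8 = 16.86 m/s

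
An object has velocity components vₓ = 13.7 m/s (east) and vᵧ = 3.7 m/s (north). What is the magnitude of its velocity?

|v| = √(vₓ² + vᵧ²) = √(13.7² + 3.7²) = √(201.38) = 14.19 m/s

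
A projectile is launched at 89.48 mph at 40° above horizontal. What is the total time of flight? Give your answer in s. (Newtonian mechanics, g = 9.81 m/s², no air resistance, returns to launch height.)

v₀ = 89.48 mph × 0.44704 = 40.0011 m/s
T = 2 × v₀ × sin(θ) / g = 2 × 40.0011 × sin(40°) / 9.81 = 2 × 40.0011 × 0.642788 / 9.81 = 5.242 s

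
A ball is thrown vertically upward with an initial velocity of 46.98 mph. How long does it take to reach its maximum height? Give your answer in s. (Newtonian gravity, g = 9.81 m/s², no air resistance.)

v₀ = 46.98 mph × 0.44704 = 21.0019 m/s
t_up = v₀ / g = 21.0019 / 9.81 = 2.141 s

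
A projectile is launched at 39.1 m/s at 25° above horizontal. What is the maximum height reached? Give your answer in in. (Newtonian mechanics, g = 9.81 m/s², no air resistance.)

H = v₀² × sin²(θ) / (2g) = 39.1² × sin(25°)² / (2 × 9.81) = 1528.81 × 0.178606 / 19.62 = 13.9172 m
H = 13.9172 m / 0.0254 = 547.9 in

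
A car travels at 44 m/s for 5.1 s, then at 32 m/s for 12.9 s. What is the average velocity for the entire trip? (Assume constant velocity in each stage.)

d₁ = v₁t₁ = 44 × 5.1 = 224.4 m
d₂ = v₂t₂ = 32 × 12.9 = 412.8 m
d_total = 637.2 m, t_total = 18.0 s
v_avg = d_total/t_total = 637.2/18.0 = 35.4 m/s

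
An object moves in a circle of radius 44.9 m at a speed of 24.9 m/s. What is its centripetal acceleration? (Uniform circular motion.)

a_c = v²/r = 24.9²/44.9 = 620.01/44.9 = 13.81 m/s²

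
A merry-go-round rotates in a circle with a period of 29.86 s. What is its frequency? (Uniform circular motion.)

f = 1/T = 1/29.86 = 0.0335 Hz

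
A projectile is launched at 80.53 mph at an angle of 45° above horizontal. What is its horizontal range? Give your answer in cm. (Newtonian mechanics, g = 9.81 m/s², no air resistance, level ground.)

v₀ = 80.53 mph × 0.44704 = 36.0001 m/s
R = v₀² × sin(2θ) / g = 36.0001² × sin(2 × 45°) / 9.81 = 1296.01 × 1.0 / 9.81 = 132.111 m
R = 132.111 m / 0.01 = 13210 cm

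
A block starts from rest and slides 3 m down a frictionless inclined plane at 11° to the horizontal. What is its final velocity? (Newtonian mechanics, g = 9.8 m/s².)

a = g sin(θ) = 9.8 × sin(11°) = 1.8699 m/s²
v = √(2ad) = √(2 × 1.8699 × 3) = 3.35 m/s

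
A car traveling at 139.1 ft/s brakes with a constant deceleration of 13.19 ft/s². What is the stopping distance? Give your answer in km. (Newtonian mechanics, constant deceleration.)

v₀ = 139.1 ft/s × 0.3048 = 42.3977 m/s
a = 13.19 ft/s² × 0.3048 = 4.02031 m/s²
d = v₀² / (2a) = 42.3977² / (2 × 4.02031) = 1797.56 / 8.04062 = 223.56 m
d = 223.56 m / 1000.0 = 0.2236 km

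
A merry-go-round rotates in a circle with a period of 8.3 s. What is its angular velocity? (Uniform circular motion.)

ω = 2π/T = 2π/8.3 = 0.757 rad/s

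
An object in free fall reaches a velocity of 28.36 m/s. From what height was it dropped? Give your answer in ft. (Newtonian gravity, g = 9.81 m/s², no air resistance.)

h = v² / (2g) = 28.36² / (2 × 9.81) = 40.9934 m
h = 40.9934 m / 0.3048 = 134.5 ft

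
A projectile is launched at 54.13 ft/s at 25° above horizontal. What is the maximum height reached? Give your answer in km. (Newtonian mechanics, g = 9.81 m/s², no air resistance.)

v₀ = 54.13 ft/s × 0.3048 = 16.4988 m/s
H = v₀² × sin²(θ) / (2g) = 16.4988² × sin(25°)² / (2 × 9.81) = 272.21 × 0.178606 / 19.62 = 2.478 m
H = 2.478 m / 1000.0 = 0.002478 km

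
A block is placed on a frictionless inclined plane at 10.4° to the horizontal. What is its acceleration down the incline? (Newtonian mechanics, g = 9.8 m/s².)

a = g sin(θ) = 9.8 × sin(10.4°) = 9.8 × 0.1805 = 1.77 m/s²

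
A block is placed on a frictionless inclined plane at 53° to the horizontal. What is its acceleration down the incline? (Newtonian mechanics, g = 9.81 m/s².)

a = g sin(θ) = 9.81 × sin(53°) = 9.81 × 0.7986 = 7.83 m/s²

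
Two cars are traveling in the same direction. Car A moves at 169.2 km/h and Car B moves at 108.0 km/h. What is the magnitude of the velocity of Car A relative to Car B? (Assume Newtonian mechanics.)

v_rel = |v_A - v_B| = |169.2 - 108.0| = 61.2 km/h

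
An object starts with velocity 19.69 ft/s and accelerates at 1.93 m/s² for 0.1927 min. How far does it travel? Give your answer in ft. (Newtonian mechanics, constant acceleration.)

v₀ = 19.69 ft/s × 0.3048 = 6.00151 m/s
t = 0.1927 min × 60.0 = 11.562 s
d = v₀ × t + ½ × a × t² = 6.00151 × 11.562 + 0.5 × 1.93 × 11.562² = 198.391 m
d = 198.391 m / 0.3048 = 650.9 ft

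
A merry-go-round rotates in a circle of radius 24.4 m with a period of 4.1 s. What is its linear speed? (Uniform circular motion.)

v = 2πr/T = 2π×24.4/4.1 = 37.39 m/s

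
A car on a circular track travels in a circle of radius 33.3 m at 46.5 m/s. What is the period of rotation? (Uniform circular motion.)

T = 2πr/v = 2π×33.3/46.5 = 4.5 s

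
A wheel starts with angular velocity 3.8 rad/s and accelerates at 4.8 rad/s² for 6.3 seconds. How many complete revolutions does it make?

θ = ω₀t + ½αt² = 3.8×6.3 + ½×4.8×6.3² = 119.196 rad
Total revolutions = θ/(2π) = 119.196/(2π) = 18.97
Complete revolutions = ⌊18.97⌋ = 18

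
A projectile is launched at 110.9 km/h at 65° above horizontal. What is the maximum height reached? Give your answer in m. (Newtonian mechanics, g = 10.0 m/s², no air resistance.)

v₀ = 110.9 km/h × 0.2777777777777778 = 30.8056 m/s
H = v₀² × sin²(θ) / (2g) = 30.8056² × sin(65°)² / (2 × 10.0) = 948.985 × 0.821394 / 20.0 = 38.97 m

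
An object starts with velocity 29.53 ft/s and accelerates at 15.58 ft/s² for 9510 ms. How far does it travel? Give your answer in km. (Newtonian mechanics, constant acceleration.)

v₀ = 29.53 ft/s × 0.3048 = 9.00074 m/s
a = 15.58 ft/s² × 0.3048 = 4.74878 m/s²
t = 9510 ms × 0.001 = 9.51 s
d = v₀ × t + ½ × a × t² = 9.00074 × 9.51 + 0.5 × 4.74878 × 9.51² = 300.337 m
d = 300.337 m / 1000.0 = 0.3003 km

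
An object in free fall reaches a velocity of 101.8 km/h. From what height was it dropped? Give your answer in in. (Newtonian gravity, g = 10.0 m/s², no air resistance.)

v = 101.8 km/h × 0.2777777777777778 = 28.2778 m/s
h = v² / (2g) = 28.2778² / (2 × 10.0) = 39.9817 m
h = 39.9817 m / 0.0254 = 1574 in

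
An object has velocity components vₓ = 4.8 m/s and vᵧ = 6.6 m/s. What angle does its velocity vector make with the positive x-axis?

θ = arctan(vᵧ/vₓ) = arctan(6.6/4.8) = 53.97°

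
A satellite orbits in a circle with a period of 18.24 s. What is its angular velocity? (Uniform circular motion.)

ω = 2π/T = 2π/18.24 = 0.3445 rad/s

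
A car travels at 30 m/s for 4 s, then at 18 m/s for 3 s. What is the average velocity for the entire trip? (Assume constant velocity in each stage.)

d₁ = v₁t₁ = 30 × 4 = 120 m
d₂ = v₂t₂ = 18 × 3 = 54 m
d_total = 174 m, t_total = 7 s
v_avg = d_total/t_total = 174/7 = 24.86 m/s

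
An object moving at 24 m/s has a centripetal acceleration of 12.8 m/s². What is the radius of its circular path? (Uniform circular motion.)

r = v²/a_c = 24²/12.8 = 45.0 m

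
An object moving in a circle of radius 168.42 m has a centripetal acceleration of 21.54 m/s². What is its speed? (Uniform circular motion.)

v = √(a_c × r) = √(21.54 × 168.42) = 60.23 m/s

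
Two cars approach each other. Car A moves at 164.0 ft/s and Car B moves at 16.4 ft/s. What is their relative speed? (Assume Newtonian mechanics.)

v_rel = v_A + v_B = 164.0 + 16.4 = 180.4 ft/s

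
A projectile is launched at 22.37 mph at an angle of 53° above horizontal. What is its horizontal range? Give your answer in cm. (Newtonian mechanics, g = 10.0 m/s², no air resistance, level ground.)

v₀ = 22.37 mph × 0.44704 = 10.0003 m/s
R = v₀² × sin(2θ) / g = 10.0003² × sin(2 × 53°) / 10.0 = 100.006 × 0.961262 / 10.0 = 9.6132 m
R = 9.6132 m / 0.01 = 961.3 cm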